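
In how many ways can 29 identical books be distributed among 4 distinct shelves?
C(29+4-1, 4-1) = C(32, 3) = 4960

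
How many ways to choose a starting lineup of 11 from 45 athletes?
C(45,11) = 45!/(11!×34!) = 10150595910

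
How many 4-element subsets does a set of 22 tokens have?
C(22,4) = 22!/(4!×18!) = 7315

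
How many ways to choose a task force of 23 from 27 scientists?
C(27,23) = 27!/(23!×4!) = 17550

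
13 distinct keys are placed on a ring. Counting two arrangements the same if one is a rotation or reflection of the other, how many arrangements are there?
(13-1)!/2 = 479001600/2 = 239500800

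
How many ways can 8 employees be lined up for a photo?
8! = 40320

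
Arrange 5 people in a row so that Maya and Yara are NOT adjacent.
Total - adjacent = 5! - (5-1)!×2 = 120 - 48 = 72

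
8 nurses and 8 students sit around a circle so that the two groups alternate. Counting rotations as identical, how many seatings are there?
Fix one of the nurses: (8-1)! ways for the remaining nurses, × 8! ways for the students = 5040 × 40320 = 203212800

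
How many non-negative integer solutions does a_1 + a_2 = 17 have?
C(17+2-1, 2-1) = C(18, 1) = 18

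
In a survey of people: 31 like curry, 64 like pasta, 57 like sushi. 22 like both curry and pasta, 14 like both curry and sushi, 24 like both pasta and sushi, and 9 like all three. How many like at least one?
|A∪B∪C| = 31+64+57-22-14-24+9 = 101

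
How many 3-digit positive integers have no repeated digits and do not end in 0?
Last digit: 9 nonzero choices. First digit: 8 (nonzero, ≠last). Middle 1: P(8,1) = 8. Total = 576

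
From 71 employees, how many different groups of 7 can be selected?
C(71,7) = 71!/(7!×64!) = 1329890705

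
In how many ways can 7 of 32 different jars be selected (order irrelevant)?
C(32,7) = 32!/(7!×25!) = 3365856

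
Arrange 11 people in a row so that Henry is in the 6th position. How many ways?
Fix one position: (11-1)! = 3628800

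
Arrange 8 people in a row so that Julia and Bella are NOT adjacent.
Total - adjacent = 8! - (8-1)!×2 = 40320 - 10080 = 30240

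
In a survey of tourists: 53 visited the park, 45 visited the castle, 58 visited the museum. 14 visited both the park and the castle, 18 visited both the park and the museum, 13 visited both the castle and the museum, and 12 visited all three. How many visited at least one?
|A∪B∪C| = 53+45+58-14-18-13+12 = 123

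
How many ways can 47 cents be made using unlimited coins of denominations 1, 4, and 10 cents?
Coefficient of x^47 in 1/(1-x^1) · 1/(1-x^4) · 1/(1-x^10). Case on j = number of 10-cent coins (j = 0..4); remainder r = 47 - 10j is made from {1,4} in ⌊r/4⌋+1 ways. r = 47, 37, 27, 17, 7 → 12 + 10 + 7 + 5 + 2 = 36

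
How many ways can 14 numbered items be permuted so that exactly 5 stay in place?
Choose the 5 fixed points C(14,5) = 2002, derange the rest: !9 = Σ_{j=0}^{9} (-1)^j·9!/j! = 362880 - 362880 + 181440 - 60480 + 15120 - 3024 + 504 - 72 + 9 - 1 = 133496. Product = 2002 × 133496 = 267258992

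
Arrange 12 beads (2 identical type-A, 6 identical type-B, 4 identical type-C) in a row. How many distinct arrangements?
12! / (2! × 6! × 4!) = 13860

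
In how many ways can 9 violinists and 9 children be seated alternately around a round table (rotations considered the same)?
Fix one of the violinists: (9-1)! ways for the remaining violinists, × 9! ways for the children = 40320 × 362880 = 14631321600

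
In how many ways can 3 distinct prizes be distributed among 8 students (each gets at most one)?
P(8,3) = 8!/(8-3)! = 336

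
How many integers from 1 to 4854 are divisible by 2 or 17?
⌊4854/2⌋ + ⌊4854/17⌋ - ⌊4854/34⌋ = 2427 + 285 - 142 = 2570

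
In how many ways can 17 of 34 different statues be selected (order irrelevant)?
C(34,17) = 34!/(17!×17!) = 2333606220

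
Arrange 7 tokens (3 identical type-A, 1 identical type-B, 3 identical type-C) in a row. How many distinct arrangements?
7! / (3! × 1! × 3!) = 140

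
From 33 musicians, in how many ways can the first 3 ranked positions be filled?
P(33,3) = 33!/(33-3)! = 32736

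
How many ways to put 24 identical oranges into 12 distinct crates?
C(24+12-1, 12-1) = C(35, 11) = 417225900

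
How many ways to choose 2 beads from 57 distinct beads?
C(57,2) = 57!/(2!×55!) = 1596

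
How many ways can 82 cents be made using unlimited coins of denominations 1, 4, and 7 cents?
Coefficient of x^82 in 1/(1-x^1) · 1/(1-x^4) · 1/(1-x^7). Case on j = number of 7-cent coins (j = 0..11); remainder r = 82 - 7j is made from {1,4} in ⌊r/4⌋+1 ways. r = 82, 75, 68, 61, 54, 47, 40, 33, 26, 19, 12, 5 → 21 + 19 + 18 + 16 + 14 + 12 + 11 + 9 + 7 + 5 + 4 + 2 = 138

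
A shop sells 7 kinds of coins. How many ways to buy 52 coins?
C(52+7-1, 7-1) = C(58, 6) = 40475358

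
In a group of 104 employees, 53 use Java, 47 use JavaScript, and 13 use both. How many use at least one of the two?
|A∪B| = |A| + |B| - |A∩B| = 53 + 47 - 13 = 87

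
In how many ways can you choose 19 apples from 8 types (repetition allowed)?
C(19+8-1, 8-1) = C(26, 7) = 657800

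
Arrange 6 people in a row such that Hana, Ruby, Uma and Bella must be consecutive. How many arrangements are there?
Treat the 4 as one block: (6-4+1)! × 4! = 6 × 24 = 144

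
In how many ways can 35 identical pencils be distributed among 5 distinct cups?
C(35+5-1, 5-1) = C(39, 4) = 82251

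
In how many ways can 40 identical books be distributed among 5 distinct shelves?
C(40+5-1, 5-1) = C(44, 4) = 135751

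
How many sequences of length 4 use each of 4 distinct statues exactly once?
4! = 24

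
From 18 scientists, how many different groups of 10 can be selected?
C(18,10) = 18!/(10!×8!) = 43758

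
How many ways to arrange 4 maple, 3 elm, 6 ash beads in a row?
13! / (4! × 3! × 6!) = 60060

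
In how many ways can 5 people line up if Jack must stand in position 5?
Fix one position: (5-1)! = 24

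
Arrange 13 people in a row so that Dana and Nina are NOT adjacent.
Total - adjacent = 13! - (13-1)!×2 = 6227020800 - 958003200 = 5269017600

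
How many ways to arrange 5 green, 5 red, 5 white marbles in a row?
15! / (5! × 5! × 5!) = 756756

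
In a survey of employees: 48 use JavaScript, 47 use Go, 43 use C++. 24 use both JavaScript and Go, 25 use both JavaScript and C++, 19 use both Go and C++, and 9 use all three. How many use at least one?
|A∪B∪C| = 48+47+43-24-25-19+9 = 79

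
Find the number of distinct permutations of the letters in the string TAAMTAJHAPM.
11! / (1! × 1! × 4! × 2! × 2! × 1!) = 415800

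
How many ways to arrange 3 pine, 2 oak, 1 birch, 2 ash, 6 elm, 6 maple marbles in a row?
20! / (3! × 2! × 1! × 2! × 6! × 6!) = 195545750400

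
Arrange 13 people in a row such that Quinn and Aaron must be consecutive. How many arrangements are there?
Treat the 2 as one block: (13-2+1)! × 2! = 479001600 × 2 = 958003200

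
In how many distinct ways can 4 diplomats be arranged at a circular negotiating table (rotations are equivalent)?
Circular: fix one position, arrange the rest. (4-1)! = 6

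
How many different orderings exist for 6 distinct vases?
6! = 720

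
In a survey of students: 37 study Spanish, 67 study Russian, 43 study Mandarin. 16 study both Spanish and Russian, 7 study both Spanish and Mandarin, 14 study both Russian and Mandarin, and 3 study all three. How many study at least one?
|A∪B∪C| = 37+67+43-16-7-14+3 = 113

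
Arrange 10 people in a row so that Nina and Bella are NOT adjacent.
Total - adjacent = 10! - (10-1)!×2 = 3628800 - 725760 = 2903040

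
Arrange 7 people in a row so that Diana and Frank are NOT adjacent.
Total - adjacent = 7! - (7-1)!×2 = 5040 - 1440 = 3600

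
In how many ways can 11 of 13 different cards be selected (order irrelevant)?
C(13,11) = 13!/(11!×2!) = 78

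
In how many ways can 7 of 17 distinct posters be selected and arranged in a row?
P(17,7) = 17!/(17-7)! = 98017920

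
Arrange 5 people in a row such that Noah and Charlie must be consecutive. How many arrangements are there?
Treat the 2 as one block: (5-2+1)! × 2! = 24 × 2 = 48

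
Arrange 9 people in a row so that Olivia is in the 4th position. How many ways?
Fix one position: (9-1)! = 40320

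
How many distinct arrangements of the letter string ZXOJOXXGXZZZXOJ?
15! / (3! × 4! × 1! × 2! × 5!) = 37837800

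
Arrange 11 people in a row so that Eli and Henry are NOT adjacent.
Total - adjacent = 11! - (11-1)!×2 = 39916800 - 7257600 = 32659200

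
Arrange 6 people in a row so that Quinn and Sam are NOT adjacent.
Total - adjacent = 6! - (6-1)!×2 = 720 - 240 = 480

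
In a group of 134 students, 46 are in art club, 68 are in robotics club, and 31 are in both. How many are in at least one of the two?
|A∪B| = |A| + |B| - |A∩B| = 46 + 68 - 31 = 83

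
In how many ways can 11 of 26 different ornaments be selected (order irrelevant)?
C(26,11) = 26!/(11!×15!) = 7726160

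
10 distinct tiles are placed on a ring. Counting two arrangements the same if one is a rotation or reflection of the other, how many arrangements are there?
(10-1)!/2 = 362880/2 = 181440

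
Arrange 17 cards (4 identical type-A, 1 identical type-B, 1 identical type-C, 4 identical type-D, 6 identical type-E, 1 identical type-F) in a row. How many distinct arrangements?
17! / (4! × 1! × 1! × 4! × 6! × 1!) = 857656800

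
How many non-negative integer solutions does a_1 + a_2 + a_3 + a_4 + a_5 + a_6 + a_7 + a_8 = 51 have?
C(51+8-1, 8-1) = C(58, 7) = 300674088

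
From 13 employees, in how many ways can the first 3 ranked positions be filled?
P(13,3) = 13!/(13-3)! = 1716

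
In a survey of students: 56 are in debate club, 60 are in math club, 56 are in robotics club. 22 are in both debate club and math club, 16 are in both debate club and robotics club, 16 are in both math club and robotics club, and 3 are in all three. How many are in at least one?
|A∪B∪C| = 56+60+56-22-16-16+3 = 121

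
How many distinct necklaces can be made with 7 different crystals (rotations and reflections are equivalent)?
(7-1)!/2 = 720/2 = 360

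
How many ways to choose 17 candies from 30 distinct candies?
C(30,17) = 30!/(17!×13!) = 119759850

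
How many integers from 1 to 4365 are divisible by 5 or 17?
⌊4365/5⌋ + ⌊4365/17⌋ - ⌊4365/85⌋ = 873 + 256 - 51 = 1078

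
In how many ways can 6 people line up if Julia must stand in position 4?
Fix one position: (6-1)! = 120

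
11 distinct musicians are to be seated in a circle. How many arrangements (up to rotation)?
Circular: fix one position, arrange the rest. (11-1)! = 3628800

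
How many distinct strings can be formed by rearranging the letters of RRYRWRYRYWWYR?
13! / (3! × 6! × 4!) = 60060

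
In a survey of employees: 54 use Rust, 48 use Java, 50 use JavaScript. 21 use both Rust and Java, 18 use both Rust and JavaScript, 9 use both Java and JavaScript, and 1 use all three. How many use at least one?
|A∪B∪C| = 54+48+50-21-18-9+1 = 105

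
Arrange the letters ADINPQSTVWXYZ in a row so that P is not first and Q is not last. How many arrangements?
By inclusion-exclusion: 13! - 2×(13-1)! + (13-2)! = 6227020800 - 958003200 + 39916800 = 5308934400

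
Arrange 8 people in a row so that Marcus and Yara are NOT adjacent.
Total - adjacent = 8! - (8-1)!×2 = 40320 - 10080 = 30240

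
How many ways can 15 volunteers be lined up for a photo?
15! = 1307674368000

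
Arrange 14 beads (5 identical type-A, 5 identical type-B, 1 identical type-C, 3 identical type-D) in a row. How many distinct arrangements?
14! / (5! × 5! × 1! × 3!) = 1009008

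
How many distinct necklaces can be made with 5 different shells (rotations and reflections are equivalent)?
(5-1)!/2 = 24/2 = 12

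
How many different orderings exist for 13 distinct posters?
13! = 6227020800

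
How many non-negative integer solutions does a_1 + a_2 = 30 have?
C(30+2-1, 2-1) = C(31, 1) = 31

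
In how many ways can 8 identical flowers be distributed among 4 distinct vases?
C(8+4-1, 4-1) = C(11, 3) = 165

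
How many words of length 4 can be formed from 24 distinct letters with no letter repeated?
P(24,4) = 24!/(24-4)! = 255024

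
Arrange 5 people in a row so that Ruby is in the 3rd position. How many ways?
Fix one position: (5-1)! = 24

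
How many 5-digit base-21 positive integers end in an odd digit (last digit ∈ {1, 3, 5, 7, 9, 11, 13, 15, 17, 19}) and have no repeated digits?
Last∈{1,3,5,7,9,11,13,15,17,19}. Last=0: 0. Last nonzero: 10×19×P(19,3) = 1104660. Total = 1104660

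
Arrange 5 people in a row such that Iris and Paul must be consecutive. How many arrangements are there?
Treat the 2 as one block: (5-2+1)! × 2! = 24 × 2 = 48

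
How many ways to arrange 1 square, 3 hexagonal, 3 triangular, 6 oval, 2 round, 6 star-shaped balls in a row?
21! / (1! × 3! × 3! × 6! × 2! × 6!) = 1368820252800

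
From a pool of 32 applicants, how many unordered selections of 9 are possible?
C(32,9) = 32!/(9!×23!) = 28048800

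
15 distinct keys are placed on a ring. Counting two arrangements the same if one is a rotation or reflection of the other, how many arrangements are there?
(15-1)!/2 = 87178291200/2 = 43589145600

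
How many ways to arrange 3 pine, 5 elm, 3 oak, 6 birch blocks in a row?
17! / (3! × 5! × 3! × 6!) = 114354240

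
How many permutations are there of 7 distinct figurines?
7! = 5040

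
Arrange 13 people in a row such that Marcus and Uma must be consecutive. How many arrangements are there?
Treat the 2 as one block: (13-2+1)! × 2! = 479001600 × 2 = 958003200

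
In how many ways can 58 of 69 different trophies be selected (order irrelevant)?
C(69,58) = 69!/(58!×11!) = 1823810410032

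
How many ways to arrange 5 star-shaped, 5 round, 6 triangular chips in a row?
16! / (5! × 5! × 6!) = 2018016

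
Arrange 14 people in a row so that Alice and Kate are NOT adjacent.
Total - adjacent = 14! - (14-1)!×2 = 87178291200 - 12454041600 = 74724249600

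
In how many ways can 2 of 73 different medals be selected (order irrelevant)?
C(73,2) = 73!/(2!×71!) = 2628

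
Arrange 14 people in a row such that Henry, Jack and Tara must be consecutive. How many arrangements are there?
Treat the 3 as one block: (14-3+1)! × 3! = 479001600 × 6 = 2874009600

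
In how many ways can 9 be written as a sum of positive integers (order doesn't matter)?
Pentagonal recurrence p(n) = p(n-1) + p(n-2) - p(n-5) - p(n-7) + p(n-12) + p(n-15) - ... gives p(0..8) = 1, 1, 2, 3, 5, 7, 11, 15, 22. p(9) = p(8) + p(7) - p(4) - p(2) = 22 + 15 - 5 - 2 = 30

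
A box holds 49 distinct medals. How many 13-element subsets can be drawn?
C(49,13) = 49!/(13!×36!) = 262596783764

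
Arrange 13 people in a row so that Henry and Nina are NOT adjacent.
Total - adjacent = 13! - (13-1)!×2 = 6227020800 - 958003200 = 5269017600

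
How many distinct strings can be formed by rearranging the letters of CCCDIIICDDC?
11! / (3! × 5! × 3!) = 9240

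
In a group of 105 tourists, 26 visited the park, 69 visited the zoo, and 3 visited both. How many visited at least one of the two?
|A∪B| = |A| + |B| - |A∩B| = 26 + 69 - 3 = 92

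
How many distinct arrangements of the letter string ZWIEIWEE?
8! / (1! × 3! × 2! × 2!) = 1680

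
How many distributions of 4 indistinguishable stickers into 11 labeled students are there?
C(4+11-1, 11-1) = C(14, 10) = 1001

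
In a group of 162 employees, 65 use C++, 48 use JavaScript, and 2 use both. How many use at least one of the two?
|A∪B| = |A| + |B| - |A∩B| = 65 + 48 - 2 = 111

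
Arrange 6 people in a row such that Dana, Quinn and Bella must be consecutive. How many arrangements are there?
Treat the 3 as one block: (6-3+1)! × 3! = 24 × 6 = 144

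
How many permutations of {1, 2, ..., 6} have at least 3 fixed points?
Exactly j fixed points: C(6,j)·!(6-j); sum over j ≥ 3 (derangement numbers via !m = (m-1)·(!(m-1) + !(m-2)): !0..!3 = 1, 0, 1, 2). Σ_{j=3}^{6} C(6,j)·!(6-j) = C(6,3)·!3 + C(6,4)·!2 + C(6,5)·!1 + C(6,6)·!0 = 20·2 + 15·1 + 6·0 + 1·1 = 56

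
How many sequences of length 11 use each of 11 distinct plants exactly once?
11! = 39916800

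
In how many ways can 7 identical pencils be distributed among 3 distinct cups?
C(7+3-1, 3-1) = C(9, 2) = 36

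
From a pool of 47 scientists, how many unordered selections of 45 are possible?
C(47,45) = 47!/(45!×2!) = 1081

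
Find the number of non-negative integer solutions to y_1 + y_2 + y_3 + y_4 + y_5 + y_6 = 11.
C(11+6-1, 6-1) = C(16, 5) = 4368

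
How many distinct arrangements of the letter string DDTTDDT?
7! / (4! × 3!) = 35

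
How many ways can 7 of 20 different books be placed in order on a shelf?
P(20,7) = 20!/(20-7)! = 390700800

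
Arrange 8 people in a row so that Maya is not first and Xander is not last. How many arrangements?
By inclusion-exclusion: 8! - 2×(8-1)! + (8-2)! = 40320 - 10080 + 720 = 30960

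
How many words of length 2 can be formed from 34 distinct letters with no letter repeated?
P(34,2) = 34!/(34-2)! = 1122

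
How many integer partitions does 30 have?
Pentagonal recurrence p(n) = p(n-1) + p(n-2) - p(n-5) - p(n-7) + p(n-12) + p(n-15) - ... gives p(0..29) = 1, 1, 2, 3, 5, 7, 11, 15, 22, 30, 42, 56, 77, 101, 135, 176, 231, 297, 385, 490, 627, 792, 1002, 1255, 1575, 1958, 2436, 3010, 3718, 4565. p(30) = p(29) + p(28) - p(25) - p(23) + p(18) + p(15) - p(8) - p(4) = 4565 + 3718 - 1958 - 1255 + 385 + 176 - 22 - 5 = 5604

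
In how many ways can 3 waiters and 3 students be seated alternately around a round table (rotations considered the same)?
Fix one of the waiters: (3-1)! ways for the remaining waiters, × 3! ways for the students = 2 × 6 = 12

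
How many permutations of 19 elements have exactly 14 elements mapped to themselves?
Choose the 14 fixed points C(19,14) = 11628, derange the rest: !5 = Σ_{j=0}^{5} (-1)^j·5!/j! = 120 - 120 + 60 - 20 + 5 - 1 = 44. Product = 11628 × 44 = 511632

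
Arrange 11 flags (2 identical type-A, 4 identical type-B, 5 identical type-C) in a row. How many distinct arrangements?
11! / (2! × 4! × 5!) = 6930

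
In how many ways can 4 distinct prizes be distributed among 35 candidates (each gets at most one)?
P(35,4) = 35!/(35-4)! = 1256640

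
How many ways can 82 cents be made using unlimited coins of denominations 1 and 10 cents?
Coefficient of x^82 in 1/(1-x^1) · 1/(1-x^10). Use j coins of 10 for j = 0..⌊82/10⌋ = 8, the rest in 1s: 8 + 1 = 9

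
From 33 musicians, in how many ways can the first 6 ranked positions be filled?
P(33,6) = 33!/(33-6)! = 797448960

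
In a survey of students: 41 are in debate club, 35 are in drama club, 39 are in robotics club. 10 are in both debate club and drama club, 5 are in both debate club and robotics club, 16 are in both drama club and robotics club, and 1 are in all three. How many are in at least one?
|A∪B∪C| = 41+35+39-10-5-16+1 = 85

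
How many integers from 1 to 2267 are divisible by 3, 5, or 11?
⌊2267/3⌋+⌊2267/5⌋+⌊2267/11⌋ - ⌊2267/15⌋-⌊2267/33⌋-⌊2267/55⌋ + ⌊2267/165⌋ = 755+453+206 - 151-68-41 + 13 = 1167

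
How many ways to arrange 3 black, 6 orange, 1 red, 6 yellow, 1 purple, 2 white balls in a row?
19! / (3! × 6! × 1! × 6! × 1! × 2!) = 19554575040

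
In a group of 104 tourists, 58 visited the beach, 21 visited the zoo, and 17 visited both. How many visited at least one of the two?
|A∪B| = |A| + |B| - |A∩B| = 58 + 21 - 17 = 62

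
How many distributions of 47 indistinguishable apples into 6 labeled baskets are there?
C(47+6-1, 6-1) = C(52, 5) = 2598960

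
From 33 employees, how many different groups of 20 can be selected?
C(33,20) = 33!/(20!×13!) = 573166440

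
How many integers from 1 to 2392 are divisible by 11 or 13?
⌊2392/11⌋ + ⌊2392/13⌋ - ⌊2392/143⌋ = 217 + 184 - 16 = 385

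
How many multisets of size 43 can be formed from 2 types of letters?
C(43+2-1, 2-1) = C(44, 1) = 44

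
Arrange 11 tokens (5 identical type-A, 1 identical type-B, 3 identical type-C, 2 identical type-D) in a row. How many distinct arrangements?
11! / (5! × 1! × 3! × 2!) = 27720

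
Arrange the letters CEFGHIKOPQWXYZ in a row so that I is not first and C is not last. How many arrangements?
By inclusion-exclusion: 14! - 2×(14-1)! + (14-2)! = 87178291200 - 12454041600 + 479001600 = 75203251200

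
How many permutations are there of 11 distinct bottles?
11! = 39916800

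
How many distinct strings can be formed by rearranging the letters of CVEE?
4! / (2! × 1! × 1!) = 12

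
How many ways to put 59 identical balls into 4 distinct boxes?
C(59+4-1, 4-1) = C(62, 3) = 37820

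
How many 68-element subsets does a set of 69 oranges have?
C(69,68) = 69!/(68!×1!) = 69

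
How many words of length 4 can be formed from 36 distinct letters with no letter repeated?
P(36,4) = 36!/(36-4)! = 1413720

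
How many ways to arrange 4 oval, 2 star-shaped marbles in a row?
6! / (4! × 2!) = 15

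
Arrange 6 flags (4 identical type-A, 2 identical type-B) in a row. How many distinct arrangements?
6! / (4! × 2!) = 15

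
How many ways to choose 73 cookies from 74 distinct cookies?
C(74,73) = 74!/(73!×1!) = 74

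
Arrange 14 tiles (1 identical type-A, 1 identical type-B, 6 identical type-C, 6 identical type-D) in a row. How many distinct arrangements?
14! / (1! × 1! × 6! × 6!) = 168168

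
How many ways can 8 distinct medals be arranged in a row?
8! = 40320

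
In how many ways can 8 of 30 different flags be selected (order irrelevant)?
C(30,8) = 30!/(8!×22!) = 5852925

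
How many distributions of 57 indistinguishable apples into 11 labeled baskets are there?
C(57+11-1, 11-1) = C(67, 10) = 247994680648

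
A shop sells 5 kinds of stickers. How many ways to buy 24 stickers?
C(24+5-1, 5-1) = C(28, 4) = 20475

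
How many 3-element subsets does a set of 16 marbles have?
C(16,3) = 16!/(3!×13!) = 560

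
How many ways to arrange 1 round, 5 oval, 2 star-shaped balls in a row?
8! / (1! × 5! × 2!) = 168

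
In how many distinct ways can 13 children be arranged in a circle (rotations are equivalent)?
Circular: fix one position, arrange the rest. (13-1)! = 479001600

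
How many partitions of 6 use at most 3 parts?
By conjugation, equals partitions of 6 into parts ≤ 3. Let r_j(i) = number of partitions of i into parts ≤ j, for i = 0..6. r_1(i) = 1 for all i; r_j(i) = r_{j-1}(i) + r_j(i-j). Rows j = 2..3: ≤2: 1 1 2 2 3 3 4; ≤3: 1 1 2 3 4 5 7. r_3(6) = 7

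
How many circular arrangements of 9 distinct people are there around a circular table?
Circular: fix one position, arrange the rest. (9-1)! = 40320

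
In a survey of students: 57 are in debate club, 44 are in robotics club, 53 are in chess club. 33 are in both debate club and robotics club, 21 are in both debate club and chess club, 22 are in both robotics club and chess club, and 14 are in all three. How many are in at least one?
|A∪B∪C| = 57+44+53-33-21-22+14 = 92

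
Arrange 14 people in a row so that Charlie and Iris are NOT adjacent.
Total - adjacent = 14! - (14-1)!×2 = 87178291200 - 12454041600 = 74724249600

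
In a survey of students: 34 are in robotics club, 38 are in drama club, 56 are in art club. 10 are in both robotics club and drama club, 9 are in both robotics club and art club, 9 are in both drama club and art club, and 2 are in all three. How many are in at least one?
|A∪B∪C| = 34+38+56-10-9-9+2 = 102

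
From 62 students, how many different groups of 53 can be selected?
C(62,53) = 62!/(53!×9!) = 20286591270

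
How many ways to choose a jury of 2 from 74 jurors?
C(74,2) = 74!/(2!×72!) = 2701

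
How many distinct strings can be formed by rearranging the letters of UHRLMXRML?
9! / (1! × 2! × 2! × 1! × 1! × 2!) = 45360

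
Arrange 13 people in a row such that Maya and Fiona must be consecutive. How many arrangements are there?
Treat the 2 as one block: (13-2+1)! × 2! = 479001600 × 2 = 958003200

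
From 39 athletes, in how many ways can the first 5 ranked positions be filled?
P(39,5) = 39!/(39-5)! = 69090840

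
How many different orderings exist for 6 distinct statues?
6! = 720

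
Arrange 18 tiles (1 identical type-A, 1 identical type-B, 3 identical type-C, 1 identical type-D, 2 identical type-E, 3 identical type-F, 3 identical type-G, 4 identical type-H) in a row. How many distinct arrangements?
18! / (1! × 1! × 3! × 1! × 2! × 3! × 3! × 4!) = 617512896000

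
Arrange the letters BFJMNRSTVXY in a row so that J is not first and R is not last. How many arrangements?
By inclusion-exclusion: 11! - 2×(11-1)! + (11-2)! = 39916800 - 7257600 + 362880 = 33022080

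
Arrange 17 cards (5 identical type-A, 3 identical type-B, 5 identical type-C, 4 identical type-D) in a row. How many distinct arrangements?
17! / (5! × 3! × 5! × 4!) = 171531360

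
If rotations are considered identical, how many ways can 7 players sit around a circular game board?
Circular: fix one position, arrange the rest. (7-1)! = 720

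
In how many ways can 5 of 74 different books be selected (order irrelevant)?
C(74,5) = 74!/(5!×69!) = 16108764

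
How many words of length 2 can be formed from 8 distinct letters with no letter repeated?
P(8,2) = 8!/(8-2)! = 56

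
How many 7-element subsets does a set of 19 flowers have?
C(19,7) = 19!/(7!×12!) = 50388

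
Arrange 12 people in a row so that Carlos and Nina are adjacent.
Treat as block: (12-1)! × 2! = 39916800 × 2 = 79833600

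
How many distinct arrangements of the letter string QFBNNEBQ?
8! / (2! × 2! × 2! × 1! × 1!) = 5040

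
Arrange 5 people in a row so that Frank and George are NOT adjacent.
Total - adjacent = 5! - (5-1)!×2 = 120 - 48 = 72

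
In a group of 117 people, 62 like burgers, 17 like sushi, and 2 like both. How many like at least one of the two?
|A∪B| = |A| + |B| - |A∩B| = 62 + 17 - 2 = 77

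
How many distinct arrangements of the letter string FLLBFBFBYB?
10! / (3! × 1! × 4! × 2!) = 12600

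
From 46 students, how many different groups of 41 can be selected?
C(46,41) = 46!/(41!×5!) = 1370754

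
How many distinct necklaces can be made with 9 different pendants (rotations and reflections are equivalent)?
(9-1)!/2 = 40320/2 = 20160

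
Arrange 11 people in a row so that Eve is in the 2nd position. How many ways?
Fix one position: (11-1)! = 3628800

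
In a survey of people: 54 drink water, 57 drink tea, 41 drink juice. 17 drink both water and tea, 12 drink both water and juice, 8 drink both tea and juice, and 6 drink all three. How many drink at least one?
|A∪B∪C| = 54+57+41-17-12-8+6 = 121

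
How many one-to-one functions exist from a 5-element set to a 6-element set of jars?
P(6,5) = 6!/(6-5)! = 720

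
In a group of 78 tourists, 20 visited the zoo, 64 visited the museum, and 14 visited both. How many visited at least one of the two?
|A∪B| = |A| + |B| - |A∩B| = 20 + 64 - 14 = 70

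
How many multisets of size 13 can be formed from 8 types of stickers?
C(13+8-1, 8-1) = C(20, 7) = 77520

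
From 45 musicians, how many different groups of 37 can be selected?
C(45,37) = 45!/(37!×8!) = 215553195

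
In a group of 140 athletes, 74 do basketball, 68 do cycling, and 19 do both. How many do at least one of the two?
|A∪B| = |A| + |B| - |A∩B| = 74 + 68 - 19 = 123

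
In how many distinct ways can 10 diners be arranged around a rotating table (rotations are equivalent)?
Circular: fix one position, arrange the rest. (10-1)! = 362880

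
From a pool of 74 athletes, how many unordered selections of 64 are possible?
C(74,64) = 74!/(64!×10!) = 718406958841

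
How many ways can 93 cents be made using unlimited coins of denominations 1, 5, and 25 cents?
Coefficient of x^93 in 1/(1-x^1) · 1/(1-x^5) · 1/(1-x^25). Case on j = number of 25-cent coins (j = 0..3); remainder r = 93 - 25j is made from {1,5} in ⌊r/5⌋+1 ways. r = 93, 68, 43, 18 → 19 + 14 + 9 + 4 = 46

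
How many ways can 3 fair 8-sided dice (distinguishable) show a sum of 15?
Coefficient of x^15 in (x + x² + ... + x^8)^3. By inclusion-exclusion on dice exceeding 8: Σ_j (-1)^j C(3,j)·C(15-1-8j, 2) = C(3,0)·C(14,2) - C(3,1)·C(6,2) = 1·91 - 3·15 = 46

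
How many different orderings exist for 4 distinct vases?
4! = 24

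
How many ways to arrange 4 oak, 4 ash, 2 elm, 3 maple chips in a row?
13! / (4! × 4! × 2! × 3!) = 900900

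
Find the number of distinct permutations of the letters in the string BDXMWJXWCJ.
10! / (1! × 1! × 2! × 1! × 2! × 1! × 2!) = 453600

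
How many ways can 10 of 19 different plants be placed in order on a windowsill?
P(19,10) = 19!/(19-10)! = 335221286400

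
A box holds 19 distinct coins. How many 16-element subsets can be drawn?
C(19,16) = 19!/(16!×3!) = 969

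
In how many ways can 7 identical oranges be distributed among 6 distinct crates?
C(7+6-1, 6-1) = C(12, 5) = 792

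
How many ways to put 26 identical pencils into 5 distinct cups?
C(26+5-1, 5-1) = C(30, 4) = 27405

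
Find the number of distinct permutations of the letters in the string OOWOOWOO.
8! / (2! × 6!) = 28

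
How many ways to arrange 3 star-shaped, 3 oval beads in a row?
6! / (3! × 3!) = 20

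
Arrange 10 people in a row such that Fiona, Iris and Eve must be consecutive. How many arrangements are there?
Treat the 3 as one block: (10-3+1)! × 3! = 40320 × 6 = 241920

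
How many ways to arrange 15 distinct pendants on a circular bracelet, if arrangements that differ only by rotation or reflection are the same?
(15-1)!/2 = 87178291200/2 = 43589145600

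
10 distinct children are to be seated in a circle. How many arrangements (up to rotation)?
Circular: fix one position, arrange the rest. (10-1)! = 362880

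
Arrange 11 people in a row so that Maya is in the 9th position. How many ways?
Fix one position: (11-1)! = 3628800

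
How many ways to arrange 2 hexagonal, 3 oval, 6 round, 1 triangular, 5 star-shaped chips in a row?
17! / (2! × 3! × 6! × 1! × 5!) = 343062720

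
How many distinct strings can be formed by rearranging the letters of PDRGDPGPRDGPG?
13! / (3! × 4! × 2! × 4!) = 900900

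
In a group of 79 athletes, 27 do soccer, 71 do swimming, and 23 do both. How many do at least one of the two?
|A∪B| = |A| + |B| - |A∩B| = 27 + 71 - 23 = 75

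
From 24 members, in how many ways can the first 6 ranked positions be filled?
P(24,6) = 24!/(24-6)! = 96909120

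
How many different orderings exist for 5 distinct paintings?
5! = 120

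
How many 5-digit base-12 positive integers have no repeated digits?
First digit: 11 choices (nonzero). Then descending: 11 × 11 × 10 × 9 × 8 = 87120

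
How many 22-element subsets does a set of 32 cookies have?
C(32,22) = 32!/(22!×10!) = 64512240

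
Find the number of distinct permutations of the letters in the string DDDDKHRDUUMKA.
13! / (5! × 2! × 2! × 1! × 1! × 1! × 1!) = 12972960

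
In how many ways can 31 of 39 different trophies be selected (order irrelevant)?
C(39,31) = 39!/(31!×8!) = 61523748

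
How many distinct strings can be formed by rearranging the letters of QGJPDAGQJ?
9! / (2! × 1! × 1! × 2! × 1! × 2!) = 45360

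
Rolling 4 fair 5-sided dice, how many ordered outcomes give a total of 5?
Coefficient of x^5 in (x + x² + ... + x^5)^4. By inclusion-exclusion on dice exceeding 5: Σ_j (-1)^j C(4,j)·C(5-1-5j, 3) = C(4,0)·C(4,3) = 1·4 = 4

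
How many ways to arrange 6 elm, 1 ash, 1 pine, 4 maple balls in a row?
12! / (6! × 1! × 1! × 4!) = 27720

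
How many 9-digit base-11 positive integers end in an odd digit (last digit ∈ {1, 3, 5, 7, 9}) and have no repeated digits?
Last∈{1,3,5,7,9}. Last=0: 0. Last nonzero: 5×9×P(9,7) = 8164800. Total = 8164800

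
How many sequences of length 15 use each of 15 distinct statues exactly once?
15! = 1307674368000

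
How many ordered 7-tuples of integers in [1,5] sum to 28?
Coefficient of x^28 in (x + x² + ... + x^5)^7. By inclusion-exclusion on dice exceeding 5: Σ_j (-1)^j C(7,j)·C(28-1-5j, 6) = C(7,0)·C(27,6) - C(7,1)·C(22,6) + C(7,2)·C(17,6) - C(7,3)·C(12,6) + C(7,4)·C(7,6) = 1·296010 - 7·74613 + 21·12376 - 35·924 + 35·7 = 1520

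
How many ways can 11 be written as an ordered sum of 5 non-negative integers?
C(11+5-1, 5-1) = C(15, 4) = 1365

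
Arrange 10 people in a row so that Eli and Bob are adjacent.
Treat as block: (10-1)! × 2! = 362880 × 2 = 725760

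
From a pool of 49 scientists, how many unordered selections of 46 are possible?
C(49,46) = 49!/(46!×3!) = 18424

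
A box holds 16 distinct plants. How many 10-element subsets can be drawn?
C(16,10) = 16!/(10!×6!) = 8008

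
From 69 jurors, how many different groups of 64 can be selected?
C(69,64) = 69!/(64!×5!) = 11238513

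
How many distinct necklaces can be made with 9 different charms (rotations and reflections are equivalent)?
(9-1)!/2 = 40320/2 = 20160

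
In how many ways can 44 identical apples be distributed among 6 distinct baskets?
C(44+6-1, 6-1) = C(49, 5) = 1906884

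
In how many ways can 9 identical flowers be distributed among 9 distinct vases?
C(9+9-1, 9-1) = C(17, 8) = 24310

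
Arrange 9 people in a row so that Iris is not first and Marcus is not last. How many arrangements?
By inclusion-exclusion: 9! - 2×(9-1)! + (9-2)! = 362880 - 80640 + 5040 = 287280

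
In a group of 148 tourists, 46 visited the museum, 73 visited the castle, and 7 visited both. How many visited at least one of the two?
|A∪B| = |A| + |B| - |A∩B| = 46 + 73 - 7 = 112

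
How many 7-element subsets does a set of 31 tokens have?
C(31,7) = 31!/(7!×24!) = 2629575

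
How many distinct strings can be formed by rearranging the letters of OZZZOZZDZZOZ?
12! / (3! × 8! × 1!) = 1980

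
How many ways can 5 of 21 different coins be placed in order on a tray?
P(21,5) = 21!/(21-5)! = 2441880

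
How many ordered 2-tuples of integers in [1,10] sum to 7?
Coefficient of x^7 in (x + x² + ... + x^10)^2. By inclusion-exclusion on dice exceeding 10: Σ_j (-1)^j C(2,j)·C(7-1-10j, 1) = C(2,0)·C(6,1) = 1·6 = 6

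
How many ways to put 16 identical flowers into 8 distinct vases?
C(16+8-1, 8-1) = C(23, 7) = 245157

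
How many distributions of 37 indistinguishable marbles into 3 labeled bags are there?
C(37+3-1, 3-1) = C(39, 2) = 741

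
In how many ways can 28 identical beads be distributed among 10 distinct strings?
C(28+10-1, 10-1) = C(37, 9) = 124403620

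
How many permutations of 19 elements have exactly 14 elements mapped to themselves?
Choose the 14 fixed points C(19,14) = 11628, derange the rest: !5 = Σ_{j=0}^{5} (-1)^j·5!/j! = 120 - 120 + 60 - 20 + 5 - 1 = 44. Product = 11628 × 44 = 511632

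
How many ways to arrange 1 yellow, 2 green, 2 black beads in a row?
5! / (1! × 2! × 2!) = 30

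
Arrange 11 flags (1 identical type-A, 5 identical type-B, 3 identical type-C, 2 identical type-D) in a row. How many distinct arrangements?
11! / (1! × 5! × 3! × 2!) = 27720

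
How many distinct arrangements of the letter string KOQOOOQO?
8! / (1! × 5! × 2!) = 168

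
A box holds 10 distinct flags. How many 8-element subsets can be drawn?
C(10,8) = 10!/(8!×2!) = 45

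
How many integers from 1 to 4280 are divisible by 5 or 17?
⌊4280/5⌋ + ⌊4280/17⌋ - ⌊4280/85⌋ = 856 + 251 - 50 = 1057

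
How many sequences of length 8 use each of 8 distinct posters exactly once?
8! = 40320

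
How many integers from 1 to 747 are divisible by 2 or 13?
⌊747/2⌋ + ⌊747/13⌋ - ⌊747/26⌋ = 373 + 57 - 28 = 402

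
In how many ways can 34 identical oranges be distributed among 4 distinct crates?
C(34+4-1, 4-1) = C(37, 3) = 7770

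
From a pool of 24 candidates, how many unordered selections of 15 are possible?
C(24,15) = 24!/(15!×9!) = 1307504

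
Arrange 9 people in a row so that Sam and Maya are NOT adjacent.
Total - adjacent = 9! - (9-1)!×2 = 362880 - 80640 = 282240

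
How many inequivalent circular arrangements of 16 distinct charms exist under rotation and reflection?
(16-1)!/2 = 1307674368000/2 = 653837184000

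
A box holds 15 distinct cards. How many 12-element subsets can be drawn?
C(15,12) = 15!/(12!×3!) = 455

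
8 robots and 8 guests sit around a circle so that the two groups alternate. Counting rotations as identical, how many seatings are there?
Fix one of the robots: (8-1)! ways for the remaining robots, × 8! ways for the guests = 5040 × 40320 = 203212800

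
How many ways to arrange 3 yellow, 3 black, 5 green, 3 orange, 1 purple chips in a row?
15! / (3! × 3! × 5! × 3! × 1!) = 50450400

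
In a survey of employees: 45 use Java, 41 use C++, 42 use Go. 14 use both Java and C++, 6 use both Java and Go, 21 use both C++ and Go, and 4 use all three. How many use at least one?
|A∪B∪C| = 45+41+42-14-6-21+4 = 91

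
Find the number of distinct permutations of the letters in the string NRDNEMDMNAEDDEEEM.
17! / (5! × 3! × 3! × 4! × 1! × 1!) = 3430627200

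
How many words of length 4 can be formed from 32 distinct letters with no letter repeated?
P(32,4) = 32!/(32-4)! = 863040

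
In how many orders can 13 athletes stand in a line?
13! = 6227020800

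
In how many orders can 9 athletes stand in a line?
9! = 362880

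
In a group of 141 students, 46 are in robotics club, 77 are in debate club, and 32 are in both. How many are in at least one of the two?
|A∪B| = |A| + |B| - |A∩B| = 46 + 77 - 32 = 91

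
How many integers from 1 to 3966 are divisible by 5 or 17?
⌊3966/5⌋ + ⌊3966/17⌋ - ⌊3966/85⌋ = 793 + 233 - 46 = 980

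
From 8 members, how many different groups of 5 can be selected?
C(8,5) = 8!/(5!×3!) = 56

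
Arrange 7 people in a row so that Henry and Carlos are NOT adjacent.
Total - adjacent = 7! - (7-1)!×2 = 5040 - 1440 = 3600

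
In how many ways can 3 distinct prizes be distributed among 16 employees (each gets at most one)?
P(16,3) = 16!/(16-3)! = 3360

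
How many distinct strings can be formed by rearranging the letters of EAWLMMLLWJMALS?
14! / (1! × 2! × 1! × 4! × 1! × 2! × 3!) = 151351200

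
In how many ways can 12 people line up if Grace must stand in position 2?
Fix one position: (12-1)! = 39916800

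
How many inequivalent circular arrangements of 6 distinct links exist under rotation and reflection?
(6-1)!/2 = 120/2 = 60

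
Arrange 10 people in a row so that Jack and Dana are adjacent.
Treat as block: (10-1)! × 2! = 362880 × 2 = 725760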